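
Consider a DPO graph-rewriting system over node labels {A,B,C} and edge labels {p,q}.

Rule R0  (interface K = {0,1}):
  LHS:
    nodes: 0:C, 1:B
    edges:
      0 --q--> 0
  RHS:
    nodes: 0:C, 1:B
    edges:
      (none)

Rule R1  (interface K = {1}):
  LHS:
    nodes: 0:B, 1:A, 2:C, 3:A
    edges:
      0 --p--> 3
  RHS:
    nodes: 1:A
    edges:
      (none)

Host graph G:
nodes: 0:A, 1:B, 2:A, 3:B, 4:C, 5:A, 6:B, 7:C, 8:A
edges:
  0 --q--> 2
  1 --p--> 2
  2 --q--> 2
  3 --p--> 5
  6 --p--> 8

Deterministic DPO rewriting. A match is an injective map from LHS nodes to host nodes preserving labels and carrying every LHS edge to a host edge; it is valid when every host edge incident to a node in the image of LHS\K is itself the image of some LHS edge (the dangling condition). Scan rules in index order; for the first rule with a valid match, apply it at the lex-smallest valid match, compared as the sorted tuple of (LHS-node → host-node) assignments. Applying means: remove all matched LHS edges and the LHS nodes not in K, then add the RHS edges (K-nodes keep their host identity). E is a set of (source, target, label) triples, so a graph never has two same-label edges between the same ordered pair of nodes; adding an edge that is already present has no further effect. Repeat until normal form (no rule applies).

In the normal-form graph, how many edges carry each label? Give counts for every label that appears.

initial: |V|=9 |E|=5  E = 0-q->2 1-p->2 2-q->2 3-p->5 6-p->8
step 1: apply R1 at {0↦3, 1↦0, 2↦4, 3↦5}  → |V|=6 |E|=4  E = 0-q->2 1-p->2 2-q->2 6-p->8
step 2: apply R1 at {0↦6, 1↦0, 2↦7, 3↦8}  → |V|=3 |E|=3  E = 0-q->2 1-p->2 2-q->2
halt: no rule applies after step 2
NF edges: [(0, 2, 'q'), (1, 2, 'p'), (2, 2, 'q')]

Answer: p:1 q:2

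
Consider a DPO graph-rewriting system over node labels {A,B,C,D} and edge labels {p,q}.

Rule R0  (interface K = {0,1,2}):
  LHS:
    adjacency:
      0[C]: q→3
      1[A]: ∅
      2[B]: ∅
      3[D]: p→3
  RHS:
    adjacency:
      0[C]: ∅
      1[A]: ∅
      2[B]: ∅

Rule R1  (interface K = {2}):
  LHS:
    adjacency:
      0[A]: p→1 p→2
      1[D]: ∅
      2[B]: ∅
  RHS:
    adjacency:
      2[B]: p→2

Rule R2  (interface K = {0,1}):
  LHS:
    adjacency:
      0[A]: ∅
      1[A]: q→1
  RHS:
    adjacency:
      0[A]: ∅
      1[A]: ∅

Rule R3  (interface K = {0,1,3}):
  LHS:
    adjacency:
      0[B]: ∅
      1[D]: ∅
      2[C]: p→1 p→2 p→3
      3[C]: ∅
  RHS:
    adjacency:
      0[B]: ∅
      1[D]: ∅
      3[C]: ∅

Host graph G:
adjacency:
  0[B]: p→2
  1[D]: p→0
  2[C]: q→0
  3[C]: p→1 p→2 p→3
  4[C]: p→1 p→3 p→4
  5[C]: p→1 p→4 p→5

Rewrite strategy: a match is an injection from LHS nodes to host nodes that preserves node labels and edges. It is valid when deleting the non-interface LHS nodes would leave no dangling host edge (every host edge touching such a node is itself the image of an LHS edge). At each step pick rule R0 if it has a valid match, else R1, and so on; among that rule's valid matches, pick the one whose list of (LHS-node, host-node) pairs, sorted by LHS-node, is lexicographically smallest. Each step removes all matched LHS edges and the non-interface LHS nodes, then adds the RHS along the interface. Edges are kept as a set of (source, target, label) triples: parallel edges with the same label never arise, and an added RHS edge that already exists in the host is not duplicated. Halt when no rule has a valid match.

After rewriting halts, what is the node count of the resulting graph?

initial: |V|=6 |E|=12  E = 0-p->2 1-p->0 2-q->0 3-p->1 3-p->2 3-p->3 4-p->1 4-p->3 4-p->4 5-p->1 5-p->4 5-p->5
step 1: apply R3 at {0↦0, 1↦1, 2↦5, 3↦4}  → |V|=5 |E|=9  E = 0-p->2 1-p->0 2-q->0 3-p->1 3-p->2 3-p->3 4-p->1 4-p->3 4-p->4
step 2: apply R3 at {0↦0, 1↦1, 2↦4, 3↦3}  → |V|=4 |E|=6  E = 0-p->2 1-p->0 2-q->0 3-p->1 3-p->2 3-p->3
step 3: apply R3 at {0↦0, 1↦1, 2↦3, 3↦2}  → |V|=3 |E|=3  E = 0-p->2 1-p->0 2-q->0
normal form: no rule applies after step 3
NF nodes: {0:B, 1:D, 2:C}

Answer: 3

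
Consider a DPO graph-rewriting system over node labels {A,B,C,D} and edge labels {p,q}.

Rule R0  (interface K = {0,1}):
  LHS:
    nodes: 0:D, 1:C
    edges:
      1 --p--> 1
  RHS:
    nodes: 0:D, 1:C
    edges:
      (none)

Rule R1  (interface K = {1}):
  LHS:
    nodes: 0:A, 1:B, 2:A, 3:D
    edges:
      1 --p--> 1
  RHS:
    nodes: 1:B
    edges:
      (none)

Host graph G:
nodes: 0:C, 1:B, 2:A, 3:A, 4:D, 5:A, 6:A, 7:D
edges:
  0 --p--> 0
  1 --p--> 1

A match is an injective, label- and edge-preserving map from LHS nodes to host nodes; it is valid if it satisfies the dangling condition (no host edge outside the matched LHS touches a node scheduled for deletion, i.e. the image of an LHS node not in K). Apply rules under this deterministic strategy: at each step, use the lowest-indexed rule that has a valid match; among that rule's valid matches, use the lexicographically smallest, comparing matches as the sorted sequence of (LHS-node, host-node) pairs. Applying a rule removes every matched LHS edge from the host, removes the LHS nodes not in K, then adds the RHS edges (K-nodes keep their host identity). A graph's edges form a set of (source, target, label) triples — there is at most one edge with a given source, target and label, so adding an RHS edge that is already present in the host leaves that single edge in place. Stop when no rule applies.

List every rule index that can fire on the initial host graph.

R0: 2 valid matches — {0↦4, 1↦0}, {0↦7, 1↦0}
R1: 24 valid matches — {0↦2, 1↦1, 2↦3, 3↦4}, {0↦2, 1↦1, 2↦3, 3↦7}, {0↦2, 1↦1, 2↦5, 3↦4} (+21 more)

Answer: [R0,R1]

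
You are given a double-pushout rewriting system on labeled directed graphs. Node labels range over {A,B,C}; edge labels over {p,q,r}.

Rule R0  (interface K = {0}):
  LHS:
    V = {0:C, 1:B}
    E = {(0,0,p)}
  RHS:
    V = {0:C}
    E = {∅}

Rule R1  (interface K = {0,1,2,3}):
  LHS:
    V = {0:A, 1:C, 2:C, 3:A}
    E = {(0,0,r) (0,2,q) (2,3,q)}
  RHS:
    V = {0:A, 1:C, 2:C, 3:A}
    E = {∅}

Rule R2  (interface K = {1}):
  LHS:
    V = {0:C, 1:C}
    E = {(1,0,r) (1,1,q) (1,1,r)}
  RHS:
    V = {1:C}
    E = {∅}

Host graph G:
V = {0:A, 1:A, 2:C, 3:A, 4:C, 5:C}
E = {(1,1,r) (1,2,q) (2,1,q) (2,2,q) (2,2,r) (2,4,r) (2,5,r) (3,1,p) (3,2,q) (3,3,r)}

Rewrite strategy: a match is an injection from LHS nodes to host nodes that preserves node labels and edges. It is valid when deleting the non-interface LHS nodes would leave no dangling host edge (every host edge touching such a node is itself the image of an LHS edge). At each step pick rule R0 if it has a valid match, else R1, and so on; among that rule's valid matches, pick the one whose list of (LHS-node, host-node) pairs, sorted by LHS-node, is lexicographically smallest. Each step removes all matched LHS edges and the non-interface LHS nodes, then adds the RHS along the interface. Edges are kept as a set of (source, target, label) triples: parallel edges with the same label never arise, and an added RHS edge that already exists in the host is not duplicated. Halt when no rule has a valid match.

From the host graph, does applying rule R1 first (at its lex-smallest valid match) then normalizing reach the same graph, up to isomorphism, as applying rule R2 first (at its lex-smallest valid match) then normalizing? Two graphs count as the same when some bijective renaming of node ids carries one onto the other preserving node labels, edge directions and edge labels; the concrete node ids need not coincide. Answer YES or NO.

Answer: YES

Derivation:
branch R1-first: apply at {0↦3, 1↦4, 2↦2, 3↦1} → |E|=7, then 1 more step(s) → NF |V|=5 |E|=4 V={0:A, 1:A, 2:C, 3:A, 5:C} E=1-r->1 1-q->2 2-r->5 3-p->1
branch R2-first: apply at {0↦4, 1↦2} → |E|=7, then 1 more step(s) → NF |V|=5 |E|=4 V={0:A, 1:A, 2:C, 3:A, 5:C} E=1-r->1 1-q->2 2-r->5 3-p->1
graphs isomorphic (equal up to label-preserving node renaming)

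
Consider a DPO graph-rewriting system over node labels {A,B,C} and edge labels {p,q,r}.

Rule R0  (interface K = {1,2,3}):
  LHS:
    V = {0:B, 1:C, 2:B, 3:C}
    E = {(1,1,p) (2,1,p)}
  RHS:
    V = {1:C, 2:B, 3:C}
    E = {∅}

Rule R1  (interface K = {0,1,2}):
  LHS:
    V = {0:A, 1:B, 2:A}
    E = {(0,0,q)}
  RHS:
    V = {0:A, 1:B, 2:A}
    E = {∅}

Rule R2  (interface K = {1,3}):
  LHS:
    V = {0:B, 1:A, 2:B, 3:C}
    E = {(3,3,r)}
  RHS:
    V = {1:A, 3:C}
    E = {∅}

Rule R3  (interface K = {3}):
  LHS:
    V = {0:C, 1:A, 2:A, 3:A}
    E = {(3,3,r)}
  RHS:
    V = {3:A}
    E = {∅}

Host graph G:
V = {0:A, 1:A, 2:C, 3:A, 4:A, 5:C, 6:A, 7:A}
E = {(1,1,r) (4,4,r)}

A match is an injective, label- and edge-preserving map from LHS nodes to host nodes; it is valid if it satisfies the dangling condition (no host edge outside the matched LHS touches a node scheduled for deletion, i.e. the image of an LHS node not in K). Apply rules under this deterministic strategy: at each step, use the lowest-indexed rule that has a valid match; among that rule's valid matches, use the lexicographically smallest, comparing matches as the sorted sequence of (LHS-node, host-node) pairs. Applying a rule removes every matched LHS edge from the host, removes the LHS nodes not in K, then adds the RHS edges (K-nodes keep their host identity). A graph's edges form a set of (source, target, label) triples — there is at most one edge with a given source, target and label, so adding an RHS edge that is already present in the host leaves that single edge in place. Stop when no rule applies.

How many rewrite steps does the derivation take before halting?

initial: |V|=8 |E|=2  E = 1-r->1 4-r->4
step 1: apply R3 at {0↦2, 1↦0, 2↦3, 3↦1}  → |V|=5 |E|=1  E = 4-r->4
step 2: apply R3 at {0↦5, 1↦1, 2↦6, 3↦4}  → |V|=2 |E|=0  E = ∅
normal form: no rule applies after step 2

Answer: 2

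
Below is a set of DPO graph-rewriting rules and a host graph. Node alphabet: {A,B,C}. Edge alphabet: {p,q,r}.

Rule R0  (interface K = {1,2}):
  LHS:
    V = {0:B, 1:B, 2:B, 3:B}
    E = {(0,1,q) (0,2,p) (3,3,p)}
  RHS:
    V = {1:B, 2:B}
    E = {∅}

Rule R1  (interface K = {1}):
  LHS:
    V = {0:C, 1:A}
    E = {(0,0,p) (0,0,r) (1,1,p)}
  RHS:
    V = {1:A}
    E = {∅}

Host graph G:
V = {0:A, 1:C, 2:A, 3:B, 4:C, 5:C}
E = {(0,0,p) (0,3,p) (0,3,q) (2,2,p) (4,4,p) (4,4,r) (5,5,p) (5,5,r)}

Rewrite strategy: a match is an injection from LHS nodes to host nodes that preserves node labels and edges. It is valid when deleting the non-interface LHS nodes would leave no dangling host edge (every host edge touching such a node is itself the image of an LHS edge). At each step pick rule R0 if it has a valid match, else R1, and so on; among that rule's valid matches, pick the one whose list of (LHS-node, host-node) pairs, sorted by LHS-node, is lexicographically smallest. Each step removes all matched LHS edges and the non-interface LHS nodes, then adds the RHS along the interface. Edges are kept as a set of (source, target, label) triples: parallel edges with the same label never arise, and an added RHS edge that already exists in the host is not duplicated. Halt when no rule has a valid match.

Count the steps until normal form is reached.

initial: |V|=6 |E|=8  E = 0-p->0 0-p->3 0-q->3 2-p->2 4-p->4 4-r->4 5-p->5 5-r->5
step 1: apply R1 at {0↦4, 1↦0}  → |V|=5 |E|=5  E = 0-p->3 0-q->3 2-p->2 5-p->5 5-r->5
step 2: apply R1 at {0↦5, 1↦2}  → |V|=4 |E|=2  E = 0-p->3 0-q->3
halt: no rule applies after step 2

Answer: 2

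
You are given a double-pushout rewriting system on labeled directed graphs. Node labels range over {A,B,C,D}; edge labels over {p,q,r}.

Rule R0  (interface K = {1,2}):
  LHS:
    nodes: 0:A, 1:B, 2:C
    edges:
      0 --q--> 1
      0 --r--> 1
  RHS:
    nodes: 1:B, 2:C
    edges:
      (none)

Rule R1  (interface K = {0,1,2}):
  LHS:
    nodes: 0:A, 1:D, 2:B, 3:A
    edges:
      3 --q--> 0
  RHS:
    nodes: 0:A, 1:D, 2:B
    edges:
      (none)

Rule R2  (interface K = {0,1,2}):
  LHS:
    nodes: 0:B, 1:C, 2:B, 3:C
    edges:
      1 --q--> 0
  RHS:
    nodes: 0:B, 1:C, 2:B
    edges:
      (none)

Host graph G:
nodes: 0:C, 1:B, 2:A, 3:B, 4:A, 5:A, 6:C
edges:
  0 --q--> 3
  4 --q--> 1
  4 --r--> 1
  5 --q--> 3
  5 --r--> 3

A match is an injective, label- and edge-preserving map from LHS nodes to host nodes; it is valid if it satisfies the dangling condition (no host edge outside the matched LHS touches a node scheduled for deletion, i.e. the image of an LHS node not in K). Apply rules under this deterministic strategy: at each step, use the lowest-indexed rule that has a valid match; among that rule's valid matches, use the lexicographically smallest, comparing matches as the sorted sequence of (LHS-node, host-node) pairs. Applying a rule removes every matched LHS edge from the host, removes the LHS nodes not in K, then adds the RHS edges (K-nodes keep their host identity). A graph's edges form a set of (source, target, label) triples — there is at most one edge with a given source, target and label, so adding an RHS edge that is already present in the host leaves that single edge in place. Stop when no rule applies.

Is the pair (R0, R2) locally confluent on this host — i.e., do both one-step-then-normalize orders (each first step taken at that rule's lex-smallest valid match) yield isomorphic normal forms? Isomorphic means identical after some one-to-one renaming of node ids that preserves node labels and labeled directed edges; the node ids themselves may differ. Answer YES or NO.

Answer: YES

Steps:
branch R0-first: apply at {0↦4, 1↦1, 2↦0} → |E|=3, then 2 more step(s) → NF |V|=4 |E|=0 V={0:C, 1:B, 2:A, 3:B} E=∅
branch R2-first: apply at {0↦3, 1↦0, 2↦1, 3↦6} → |E|=4, then 2 more step(s) → NF |V|=4 |E|=0 V={0:C, 1:B, 2:A, 3:B} E=∅
graphs isomorphic (equal up to label-preserving node renaming)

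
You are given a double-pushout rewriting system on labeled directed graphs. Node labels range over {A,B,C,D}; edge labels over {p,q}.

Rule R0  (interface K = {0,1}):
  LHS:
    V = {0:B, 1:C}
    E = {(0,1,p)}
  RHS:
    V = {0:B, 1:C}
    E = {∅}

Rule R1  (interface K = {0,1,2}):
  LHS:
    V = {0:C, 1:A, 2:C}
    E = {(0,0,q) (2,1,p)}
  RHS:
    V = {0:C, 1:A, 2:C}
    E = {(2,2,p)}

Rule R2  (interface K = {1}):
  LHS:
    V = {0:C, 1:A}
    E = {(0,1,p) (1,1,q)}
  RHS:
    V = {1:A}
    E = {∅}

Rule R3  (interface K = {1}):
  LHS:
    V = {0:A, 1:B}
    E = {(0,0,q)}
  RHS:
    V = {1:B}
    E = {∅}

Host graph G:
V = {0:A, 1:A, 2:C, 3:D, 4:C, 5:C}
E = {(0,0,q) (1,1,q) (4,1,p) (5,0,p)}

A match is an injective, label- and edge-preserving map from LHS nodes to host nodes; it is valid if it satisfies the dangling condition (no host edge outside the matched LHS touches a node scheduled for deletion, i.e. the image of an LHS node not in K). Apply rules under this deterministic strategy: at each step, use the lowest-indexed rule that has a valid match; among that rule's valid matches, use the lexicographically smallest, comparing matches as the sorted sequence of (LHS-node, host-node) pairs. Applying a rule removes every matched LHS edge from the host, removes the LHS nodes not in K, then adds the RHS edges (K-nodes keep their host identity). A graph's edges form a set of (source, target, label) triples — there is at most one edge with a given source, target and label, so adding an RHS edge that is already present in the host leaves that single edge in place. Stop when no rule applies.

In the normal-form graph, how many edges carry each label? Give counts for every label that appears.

Answer: (no edges)

Rewrite trace:
initial: |V|=6 |E|=4  E = 0-q->0 1-q->1 4-p->1 5-p->0
step 1: apply R2 at {0↦4, 1↦1}  → |V|=5 |E|=2  E = 0-q->0 5-p->0
step 2: apply R2 at {0↦5, 1↦0}  → |V|=4 |E|=0  E = ∅
halt: no rule applies after step 2
NF edges: []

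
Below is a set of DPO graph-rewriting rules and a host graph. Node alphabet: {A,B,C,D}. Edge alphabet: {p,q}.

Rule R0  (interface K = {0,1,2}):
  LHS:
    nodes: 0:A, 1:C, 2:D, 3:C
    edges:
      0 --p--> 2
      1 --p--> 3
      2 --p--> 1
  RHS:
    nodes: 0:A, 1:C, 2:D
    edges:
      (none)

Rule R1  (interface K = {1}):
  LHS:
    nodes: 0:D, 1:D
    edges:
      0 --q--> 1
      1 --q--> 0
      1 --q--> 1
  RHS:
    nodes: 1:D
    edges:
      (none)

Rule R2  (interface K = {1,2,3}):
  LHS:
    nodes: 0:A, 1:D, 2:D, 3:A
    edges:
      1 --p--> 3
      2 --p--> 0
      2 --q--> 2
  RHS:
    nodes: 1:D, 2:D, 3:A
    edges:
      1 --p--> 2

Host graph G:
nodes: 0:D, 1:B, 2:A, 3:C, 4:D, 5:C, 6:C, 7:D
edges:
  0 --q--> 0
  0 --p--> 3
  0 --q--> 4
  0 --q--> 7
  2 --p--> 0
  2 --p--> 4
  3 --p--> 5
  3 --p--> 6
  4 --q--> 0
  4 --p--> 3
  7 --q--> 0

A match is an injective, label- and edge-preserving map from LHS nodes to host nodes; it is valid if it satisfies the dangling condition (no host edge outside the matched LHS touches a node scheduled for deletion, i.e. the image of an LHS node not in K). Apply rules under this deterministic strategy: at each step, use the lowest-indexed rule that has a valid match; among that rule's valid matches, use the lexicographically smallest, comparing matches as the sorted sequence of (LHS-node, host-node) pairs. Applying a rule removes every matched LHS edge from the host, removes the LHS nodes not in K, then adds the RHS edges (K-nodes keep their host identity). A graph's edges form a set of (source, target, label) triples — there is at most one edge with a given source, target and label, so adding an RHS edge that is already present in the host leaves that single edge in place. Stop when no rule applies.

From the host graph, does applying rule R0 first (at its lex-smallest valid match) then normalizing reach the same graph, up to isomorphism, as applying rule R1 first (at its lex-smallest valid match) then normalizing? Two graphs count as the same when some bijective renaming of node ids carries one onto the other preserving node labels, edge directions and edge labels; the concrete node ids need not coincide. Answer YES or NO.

branch R0-first: apply at {0↦2, 1↦3, 2↦0, 3↦5} → |E|=8, then 2 more step(s) → NF |V|=5 |E|=2 V={0:D, 1:B, 2:A, 3:C, 7:D} E=0-q->7 7-q->0
branch R1-first: apply at {0↦7, 1↦0} → |E|=8, then 2 more step(s) → NF |V|=5 |E|=2 V={0:D, 1:B, 2:A, 3:C, 4:D} E=0-q->4 4-q->0
graphs isomorphic (equal up to label-preserving node renaming)

Answer: YES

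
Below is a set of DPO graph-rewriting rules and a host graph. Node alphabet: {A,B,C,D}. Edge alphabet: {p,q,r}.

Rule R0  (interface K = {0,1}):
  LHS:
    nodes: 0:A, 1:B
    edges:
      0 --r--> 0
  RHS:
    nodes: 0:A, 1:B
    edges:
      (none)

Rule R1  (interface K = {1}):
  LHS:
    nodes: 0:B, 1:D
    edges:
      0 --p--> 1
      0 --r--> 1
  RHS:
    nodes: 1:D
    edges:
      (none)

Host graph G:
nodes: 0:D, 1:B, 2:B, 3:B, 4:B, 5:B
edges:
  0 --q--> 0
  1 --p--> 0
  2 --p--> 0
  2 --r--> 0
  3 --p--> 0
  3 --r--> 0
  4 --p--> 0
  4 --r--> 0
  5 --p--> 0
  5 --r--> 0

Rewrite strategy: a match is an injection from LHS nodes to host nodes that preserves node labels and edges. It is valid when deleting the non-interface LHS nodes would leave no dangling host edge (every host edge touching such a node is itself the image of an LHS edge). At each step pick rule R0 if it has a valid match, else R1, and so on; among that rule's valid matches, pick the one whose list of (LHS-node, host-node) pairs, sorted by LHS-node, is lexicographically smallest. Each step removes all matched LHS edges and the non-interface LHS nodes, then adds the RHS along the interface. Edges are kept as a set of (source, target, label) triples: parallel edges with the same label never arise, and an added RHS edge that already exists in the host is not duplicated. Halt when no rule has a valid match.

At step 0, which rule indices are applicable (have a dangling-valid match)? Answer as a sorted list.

Answer: [R1]

Steps:
R0: no valid match — LHS pattern not found
R1: 4 valid matches — {0↦2, 1↦0}, {0↦3, 1↦0}, {0↦4, 1↦0} (+1 more)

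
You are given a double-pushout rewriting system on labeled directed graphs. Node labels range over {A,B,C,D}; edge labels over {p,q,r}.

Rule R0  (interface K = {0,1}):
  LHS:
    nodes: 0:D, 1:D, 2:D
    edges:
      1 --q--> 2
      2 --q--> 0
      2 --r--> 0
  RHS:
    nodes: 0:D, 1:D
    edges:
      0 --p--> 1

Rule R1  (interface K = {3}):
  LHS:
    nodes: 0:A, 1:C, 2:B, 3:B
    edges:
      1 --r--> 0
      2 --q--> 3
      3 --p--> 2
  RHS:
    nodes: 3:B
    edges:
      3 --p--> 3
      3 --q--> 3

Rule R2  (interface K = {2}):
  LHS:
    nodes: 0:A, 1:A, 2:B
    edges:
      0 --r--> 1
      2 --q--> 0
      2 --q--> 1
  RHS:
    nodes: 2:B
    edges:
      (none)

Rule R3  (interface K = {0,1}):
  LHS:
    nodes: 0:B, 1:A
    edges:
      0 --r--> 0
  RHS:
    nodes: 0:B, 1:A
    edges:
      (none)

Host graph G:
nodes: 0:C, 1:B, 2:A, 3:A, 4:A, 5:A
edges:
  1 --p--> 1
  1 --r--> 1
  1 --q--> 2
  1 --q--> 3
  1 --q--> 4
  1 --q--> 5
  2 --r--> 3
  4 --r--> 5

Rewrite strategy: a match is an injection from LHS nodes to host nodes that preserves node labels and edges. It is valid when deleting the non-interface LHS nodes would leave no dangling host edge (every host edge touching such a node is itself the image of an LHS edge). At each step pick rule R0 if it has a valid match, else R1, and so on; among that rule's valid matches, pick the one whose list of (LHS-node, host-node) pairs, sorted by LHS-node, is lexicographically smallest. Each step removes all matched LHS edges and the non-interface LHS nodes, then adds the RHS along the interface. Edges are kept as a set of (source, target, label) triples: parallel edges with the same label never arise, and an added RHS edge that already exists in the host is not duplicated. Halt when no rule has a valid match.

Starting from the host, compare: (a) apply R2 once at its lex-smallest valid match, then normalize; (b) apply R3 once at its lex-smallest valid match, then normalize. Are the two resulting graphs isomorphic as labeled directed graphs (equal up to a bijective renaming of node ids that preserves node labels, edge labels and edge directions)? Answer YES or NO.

Answer: NO

Derivation:
branch R2-first: apply at {0↦2, 1↦3, 2↦1} → |E|=5, then 1 more step(s) → NF |V|=2 |E|=2 V={0:C, 1:B} E=1-p->1 1-r->1
branch R3-first: apply at {0↦1, 1↦2} → |E|=7, then 2 more step(s) → NF |V|=2 |E|=1 V={0:C, 1:B} E=1-p->1
graphs not isomorphic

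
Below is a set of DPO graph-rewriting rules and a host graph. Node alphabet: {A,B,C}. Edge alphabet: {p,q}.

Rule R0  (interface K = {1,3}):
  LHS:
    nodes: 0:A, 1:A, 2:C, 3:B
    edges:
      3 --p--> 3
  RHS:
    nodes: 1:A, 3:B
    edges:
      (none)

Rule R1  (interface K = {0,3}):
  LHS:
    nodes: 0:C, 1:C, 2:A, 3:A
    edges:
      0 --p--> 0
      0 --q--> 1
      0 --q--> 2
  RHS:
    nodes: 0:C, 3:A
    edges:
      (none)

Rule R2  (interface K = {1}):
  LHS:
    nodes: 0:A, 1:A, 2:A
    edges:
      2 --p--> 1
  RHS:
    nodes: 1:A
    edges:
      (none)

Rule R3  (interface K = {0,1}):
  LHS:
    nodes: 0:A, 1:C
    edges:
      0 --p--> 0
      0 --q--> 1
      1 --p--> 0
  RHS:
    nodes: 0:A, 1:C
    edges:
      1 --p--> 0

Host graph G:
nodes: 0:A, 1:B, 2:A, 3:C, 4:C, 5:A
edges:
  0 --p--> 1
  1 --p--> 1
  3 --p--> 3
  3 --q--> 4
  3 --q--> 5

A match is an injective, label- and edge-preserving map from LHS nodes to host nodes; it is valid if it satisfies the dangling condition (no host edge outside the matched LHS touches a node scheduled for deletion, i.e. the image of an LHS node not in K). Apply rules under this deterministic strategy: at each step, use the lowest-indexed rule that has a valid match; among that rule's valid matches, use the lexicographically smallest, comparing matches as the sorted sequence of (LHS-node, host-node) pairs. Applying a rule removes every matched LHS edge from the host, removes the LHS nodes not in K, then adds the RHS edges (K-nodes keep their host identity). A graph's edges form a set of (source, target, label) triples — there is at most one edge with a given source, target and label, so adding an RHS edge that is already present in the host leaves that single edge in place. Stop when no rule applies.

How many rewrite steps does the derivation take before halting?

initial: |V|=6 |E|=5  E = 0-p->1 1-p->1 3-p->3 3-q->4 3-q->5
step 1: apply R1 at {0↦3, 1↦4, 2↦5, 3↦0}  → |V|=4 |E|=2  E = 0-p->1 1-p->1
step 2: apply R0 at {0↦2, 1↦0, 2↦3, 3↦1}  → |V|=2 |E|=1  E = 0-p->1
final graph: no rule applies after step 2

Answer: 2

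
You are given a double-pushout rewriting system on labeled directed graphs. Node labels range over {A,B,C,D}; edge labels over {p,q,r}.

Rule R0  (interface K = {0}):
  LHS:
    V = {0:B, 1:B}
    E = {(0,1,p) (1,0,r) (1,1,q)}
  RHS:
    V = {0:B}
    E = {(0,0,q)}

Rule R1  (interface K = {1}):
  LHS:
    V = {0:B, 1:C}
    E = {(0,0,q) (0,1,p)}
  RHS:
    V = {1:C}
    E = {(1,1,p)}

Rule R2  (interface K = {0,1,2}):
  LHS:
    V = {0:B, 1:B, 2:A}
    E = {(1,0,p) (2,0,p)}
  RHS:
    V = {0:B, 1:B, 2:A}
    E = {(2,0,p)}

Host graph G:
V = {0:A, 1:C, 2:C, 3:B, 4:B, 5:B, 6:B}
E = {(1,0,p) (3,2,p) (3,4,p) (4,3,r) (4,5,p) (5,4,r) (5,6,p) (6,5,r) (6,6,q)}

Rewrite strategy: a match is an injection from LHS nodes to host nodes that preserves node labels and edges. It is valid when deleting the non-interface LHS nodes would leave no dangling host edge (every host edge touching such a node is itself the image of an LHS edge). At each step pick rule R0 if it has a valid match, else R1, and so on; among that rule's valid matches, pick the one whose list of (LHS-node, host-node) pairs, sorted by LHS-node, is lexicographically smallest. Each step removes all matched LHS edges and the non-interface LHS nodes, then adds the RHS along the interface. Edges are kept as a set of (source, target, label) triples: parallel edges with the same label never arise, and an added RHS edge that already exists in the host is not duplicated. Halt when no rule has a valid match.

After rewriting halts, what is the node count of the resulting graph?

[0] host  ⇒  7 nodes, 9 edges  {1-p->0 3-p->2 3-p->4 4-r->3 4-p->5 5-r->4 5-p->6 6-r->5 6-q->6}
[1] R0 @ {0↦5, 1↦6}  ⇒  6 nodes, 7 edges  {1-p->0 3-p->2 3-p->4 4-r->3 4-p->5 5-r->4 5-q->5}
[2] R0 @ {0↦4, 1↦5}  ⇒  5 nodes, 5 edges  {1-p->0 3-p->2 3-p->4 4-r->3 4-q->4}
[3] R0 @ {0↦3, 1↦4}  ⇒  4 nodes, 3 edges  {1-p->0 3-p->2 3-q->3}
[4] R1 @ {0↦3, 1↦2}  ⇒  3 nodes, 2 edges  {1-p->0 2-p->2}
normal form: no rule applies after step 4
NF nodes: {0:A, 1:C, 2:C}

Answer: 3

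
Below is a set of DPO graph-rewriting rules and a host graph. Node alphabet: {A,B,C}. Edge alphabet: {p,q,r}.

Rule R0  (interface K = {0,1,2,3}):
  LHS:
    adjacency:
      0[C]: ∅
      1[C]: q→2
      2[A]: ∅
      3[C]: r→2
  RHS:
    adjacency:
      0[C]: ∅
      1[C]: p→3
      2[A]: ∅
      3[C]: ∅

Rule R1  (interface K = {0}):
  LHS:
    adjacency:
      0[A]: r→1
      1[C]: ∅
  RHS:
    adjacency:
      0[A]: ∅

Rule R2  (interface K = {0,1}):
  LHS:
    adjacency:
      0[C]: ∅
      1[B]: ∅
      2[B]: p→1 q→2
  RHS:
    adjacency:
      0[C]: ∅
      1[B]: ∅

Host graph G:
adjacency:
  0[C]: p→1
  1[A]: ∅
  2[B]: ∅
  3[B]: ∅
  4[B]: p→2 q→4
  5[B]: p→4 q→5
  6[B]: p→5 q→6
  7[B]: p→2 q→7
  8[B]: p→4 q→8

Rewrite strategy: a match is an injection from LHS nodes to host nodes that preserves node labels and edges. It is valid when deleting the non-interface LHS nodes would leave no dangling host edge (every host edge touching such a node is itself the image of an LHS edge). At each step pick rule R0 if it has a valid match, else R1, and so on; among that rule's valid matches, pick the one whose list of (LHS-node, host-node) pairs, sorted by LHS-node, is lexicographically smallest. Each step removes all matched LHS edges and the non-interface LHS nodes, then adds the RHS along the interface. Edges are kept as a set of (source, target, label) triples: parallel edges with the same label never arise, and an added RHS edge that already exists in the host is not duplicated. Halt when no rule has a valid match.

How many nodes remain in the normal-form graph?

start.  V:9 E:11  edges: 0-p->1 4-p->2 4-q->4 5-p->4 5-q->5 6-p->5 6-q->6 7-p->2 7-q->7 8-p->4 8-q->8
1. fire R2 via {0↦0, 1↦2, 2↦7}  →  V:8 E:9  edges: 0-p->1 4-p->2 4-q->4 5-p->4 5-q->5 6-p->5 6-q->6 8-p->4 8-q->8
2. fire R2 via {0↦0, 1↦4, 2↦8}  →  V:7 E:7  edges: 0-p->1 4-p->2 4-q->4 5-p->4 5-q->5 6-p->5 6-q->6
3. fire R2 via {0↦0, 1↦5, 2↦6}  →  V:6 E:5  edges: 0-p->1 4-p->2 4-q->4 5-p->4 5-q->5
4. fire R2 via {0↦0, 1↦4, 2↦5}  →  V:5 E:3  edges: 0-p->1 4-p->2 4-q->4
5. fire R2 via {0↦0, 1↦2, 2↦4}  →  V:4 E:1  edges: 0-p->1
normal form: no rule applies after step 5
NF nodes: {0:C, 1:A, 2:B, 3:B}

Answer: 4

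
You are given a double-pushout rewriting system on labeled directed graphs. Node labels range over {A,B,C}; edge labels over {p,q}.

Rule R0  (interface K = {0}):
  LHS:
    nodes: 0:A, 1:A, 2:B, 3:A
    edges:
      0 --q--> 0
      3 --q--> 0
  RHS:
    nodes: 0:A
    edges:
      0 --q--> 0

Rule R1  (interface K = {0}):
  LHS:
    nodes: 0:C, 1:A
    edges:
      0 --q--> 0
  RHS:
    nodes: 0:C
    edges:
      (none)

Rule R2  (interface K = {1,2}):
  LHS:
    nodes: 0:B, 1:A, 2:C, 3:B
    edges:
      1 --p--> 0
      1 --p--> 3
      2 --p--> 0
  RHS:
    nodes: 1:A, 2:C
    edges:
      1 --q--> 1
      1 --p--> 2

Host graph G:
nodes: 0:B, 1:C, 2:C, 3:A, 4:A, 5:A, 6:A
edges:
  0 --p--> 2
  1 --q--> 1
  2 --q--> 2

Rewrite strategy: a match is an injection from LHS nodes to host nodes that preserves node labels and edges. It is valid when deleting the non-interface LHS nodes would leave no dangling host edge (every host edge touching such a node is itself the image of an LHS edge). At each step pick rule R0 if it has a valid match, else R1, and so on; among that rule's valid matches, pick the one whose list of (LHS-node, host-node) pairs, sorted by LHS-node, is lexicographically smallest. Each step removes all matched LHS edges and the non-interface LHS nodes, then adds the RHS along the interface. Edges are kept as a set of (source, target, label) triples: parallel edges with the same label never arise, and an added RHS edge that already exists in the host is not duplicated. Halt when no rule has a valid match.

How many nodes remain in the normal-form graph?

start.  V:7 E:3  edges: 0-p->2 1-q->1 2-q->2
1. fire R1 via {0↦1, 1↦3}  →  V:6 E:2  edges: 0-p->2 2-q->2
2. fire R1 via {0↦2, 1↦4}  →  V:5 E:1  edges: 0-p->2
halt: no rule applies after step 2
NF nodes: {0:B, 1:C, 2:C, 5:A, 6:A}

Answer: 5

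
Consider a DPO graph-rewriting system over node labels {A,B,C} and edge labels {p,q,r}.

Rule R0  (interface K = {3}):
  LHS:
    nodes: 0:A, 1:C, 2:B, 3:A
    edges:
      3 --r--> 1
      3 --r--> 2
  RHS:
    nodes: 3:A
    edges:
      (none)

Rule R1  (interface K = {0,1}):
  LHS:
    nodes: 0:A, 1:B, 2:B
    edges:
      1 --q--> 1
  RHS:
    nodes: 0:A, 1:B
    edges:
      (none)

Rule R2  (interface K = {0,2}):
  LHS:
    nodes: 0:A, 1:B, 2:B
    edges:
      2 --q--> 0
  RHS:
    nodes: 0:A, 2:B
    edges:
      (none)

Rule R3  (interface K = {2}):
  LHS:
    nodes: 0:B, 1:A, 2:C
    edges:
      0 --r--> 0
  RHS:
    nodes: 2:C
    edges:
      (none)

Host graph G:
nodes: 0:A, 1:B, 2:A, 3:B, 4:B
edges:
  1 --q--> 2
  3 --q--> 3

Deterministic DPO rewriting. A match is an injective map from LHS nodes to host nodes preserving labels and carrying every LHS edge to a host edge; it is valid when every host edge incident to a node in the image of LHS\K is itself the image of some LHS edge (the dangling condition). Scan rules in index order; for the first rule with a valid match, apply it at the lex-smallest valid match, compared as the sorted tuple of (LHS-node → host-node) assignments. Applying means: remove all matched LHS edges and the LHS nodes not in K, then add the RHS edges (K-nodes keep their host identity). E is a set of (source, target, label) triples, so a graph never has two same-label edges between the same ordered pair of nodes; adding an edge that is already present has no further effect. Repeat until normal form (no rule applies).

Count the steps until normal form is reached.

initial: |V|=5 |E|=2  E = 1-q->2 3-q->3
step 1: apply R1 at {0↦0, 1↦3, 2↦4}  → |V|=4 |E|=1  E = 1-q->2
step 2: apply R2 at {0↦2, 1↦3, 2↦1}  → |V|=3 |E|=0  E = ∅
final graph: no rule applies after step 2

Answer: 2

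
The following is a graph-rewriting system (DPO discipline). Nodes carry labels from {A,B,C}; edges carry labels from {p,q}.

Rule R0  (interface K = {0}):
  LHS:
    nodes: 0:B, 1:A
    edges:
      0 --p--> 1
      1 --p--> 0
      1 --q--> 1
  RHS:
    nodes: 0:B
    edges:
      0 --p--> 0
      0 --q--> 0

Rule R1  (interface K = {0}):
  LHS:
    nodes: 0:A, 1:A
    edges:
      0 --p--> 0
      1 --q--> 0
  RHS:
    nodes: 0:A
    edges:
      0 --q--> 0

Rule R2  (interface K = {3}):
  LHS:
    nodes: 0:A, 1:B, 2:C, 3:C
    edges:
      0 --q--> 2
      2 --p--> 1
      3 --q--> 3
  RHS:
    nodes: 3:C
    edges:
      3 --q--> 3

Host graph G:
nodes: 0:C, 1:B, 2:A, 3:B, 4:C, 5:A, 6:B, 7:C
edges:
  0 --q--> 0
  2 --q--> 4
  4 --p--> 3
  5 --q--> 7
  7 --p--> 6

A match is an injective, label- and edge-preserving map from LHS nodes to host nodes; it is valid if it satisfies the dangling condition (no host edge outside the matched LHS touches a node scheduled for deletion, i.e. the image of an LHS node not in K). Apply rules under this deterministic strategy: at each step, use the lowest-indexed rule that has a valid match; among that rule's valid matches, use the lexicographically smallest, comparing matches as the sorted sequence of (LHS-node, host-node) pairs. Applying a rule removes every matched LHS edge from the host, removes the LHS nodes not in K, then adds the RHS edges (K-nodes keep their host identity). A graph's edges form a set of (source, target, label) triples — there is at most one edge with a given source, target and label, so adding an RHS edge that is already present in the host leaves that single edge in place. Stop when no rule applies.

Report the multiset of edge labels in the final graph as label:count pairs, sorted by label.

initial: |V|=8 |E|=5  E = 0-q->0 2-q->4 4-p->3 5-q->7 7-p->6
step 1: apply R2 at {0↦2, 1↦3, 2↦4, 3↦0}  → |V|=5 |E|=3  E = 0-q->0 5-q->7 7-p->6
step 2: apply R2 at {0↦5, 1↦6, 2↦7, 3↦0}  → |V|=2 |E|=1  E = 0-q->0
normal form: no rule applies after step 2
NF edges: [(0, 0, 'q')]

Answer: q:1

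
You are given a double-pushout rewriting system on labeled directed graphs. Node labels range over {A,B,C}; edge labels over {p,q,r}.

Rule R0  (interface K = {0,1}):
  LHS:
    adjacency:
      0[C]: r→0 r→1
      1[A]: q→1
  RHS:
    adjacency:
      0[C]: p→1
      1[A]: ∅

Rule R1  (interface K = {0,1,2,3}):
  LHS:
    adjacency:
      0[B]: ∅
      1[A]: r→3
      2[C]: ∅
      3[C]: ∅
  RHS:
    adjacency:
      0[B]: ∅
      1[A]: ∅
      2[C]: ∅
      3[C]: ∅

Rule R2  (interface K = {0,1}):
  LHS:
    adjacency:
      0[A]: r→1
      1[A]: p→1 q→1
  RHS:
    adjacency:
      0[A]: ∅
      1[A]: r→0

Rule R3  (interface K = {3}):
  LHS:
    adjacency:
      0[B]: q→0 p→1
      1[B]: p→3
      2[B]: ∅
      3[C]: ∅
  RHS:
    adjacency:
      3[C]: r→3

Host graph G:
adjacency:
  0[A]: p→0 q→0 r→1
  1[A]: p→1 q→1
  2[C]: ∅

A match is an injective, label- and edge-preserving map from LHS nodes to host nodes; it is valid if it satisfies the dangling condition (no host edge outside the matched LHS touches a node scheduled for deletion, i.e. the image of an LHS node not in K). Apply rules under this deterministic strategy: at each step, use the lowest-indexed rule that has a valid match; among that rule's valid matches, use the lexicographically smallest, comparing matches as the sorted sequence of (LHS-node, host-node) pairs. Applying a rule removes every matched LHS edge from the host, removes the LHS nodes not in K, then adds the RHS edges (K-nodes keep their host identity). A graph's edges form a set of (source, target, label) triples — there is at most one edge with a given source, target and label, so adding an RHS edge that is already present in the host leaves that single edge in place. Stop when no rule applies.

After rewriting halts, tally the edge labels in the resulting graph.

Answer: r:1

Derivation:
start.  V:3 E:5  edges: 0-p->0 0-q->0 0-r->1 1-p->1 1-q->1
1. fire R2 via {0↦0, 1↦1}  →  V:3 E:3  edges: 0-p->0 0-q->0 1-r->0
2. fire R2 via {0↦1, 1↦0}  →  V:3 E:1  edges: 0-r->1
halt: no rule applies after step 2
NF edges: [(0, 1, 'r')]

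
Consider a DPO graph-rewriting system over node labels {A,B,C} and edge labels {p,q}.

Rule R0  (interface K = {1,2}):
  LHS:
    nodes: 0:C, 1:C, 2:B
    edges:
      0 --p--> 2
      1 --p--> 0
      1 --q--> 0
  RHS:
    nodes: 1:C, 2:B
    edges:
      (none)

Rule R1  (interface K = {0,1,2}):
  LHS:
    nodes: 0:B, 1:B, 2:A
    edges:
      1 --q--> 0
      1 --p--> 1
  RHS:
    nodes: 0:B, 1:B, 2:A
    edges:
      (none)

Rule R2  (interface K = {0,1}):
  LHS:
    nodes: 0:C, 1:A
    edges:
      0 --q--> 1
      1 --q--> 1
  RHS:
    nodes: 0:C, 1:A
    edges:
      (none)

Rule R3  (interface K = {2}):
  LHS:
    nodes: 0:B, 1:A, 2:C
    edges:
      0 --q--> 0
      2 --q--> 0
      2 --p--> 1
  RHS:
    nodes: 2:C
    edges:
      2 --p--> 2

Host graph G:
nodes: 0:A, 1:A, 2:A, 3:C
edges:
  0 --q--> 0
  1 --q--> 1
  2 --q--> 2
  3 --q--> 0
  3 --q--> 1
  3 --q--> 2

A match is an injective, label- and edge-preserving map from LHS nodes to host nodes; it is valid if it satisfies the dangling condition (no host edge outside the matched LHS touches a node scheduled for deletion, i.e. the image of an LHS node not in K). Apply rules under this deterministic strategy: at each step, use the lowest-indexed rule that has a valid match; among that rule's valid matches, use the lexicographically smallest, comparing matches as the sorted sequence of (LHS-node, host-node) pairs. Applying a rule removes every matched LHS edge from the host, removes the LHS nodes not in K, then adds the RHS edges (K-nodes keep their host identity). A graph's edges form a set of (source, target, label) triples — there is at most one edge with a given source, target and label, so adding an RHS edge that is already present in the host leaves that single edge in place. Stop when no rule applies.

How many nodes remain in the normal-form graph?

initial: |V|=4 |E|=6  E = 0-q->0 1-q->1 2-q->2 3-q->0 3-q->1 3-q->2
step 1: apply R2 at {0↦3, 1↦0}  → |V|=4 |E|=4  E = 1-q->1 2-q->2 3-q->1 3-q->2
step 2: apply R2 at {0↦3, 1↦1}  → |V|=4 |E|=2  E = 2-q->2 3-q->2
step 3: apply R2 at {0↦3, 1↦2}  → |V|=4 |E|=0  E = ∅
normal form: no rule applies after step 3
NF nodes: {0:A, 1:A, 2:A, 3:C}

Answer: 4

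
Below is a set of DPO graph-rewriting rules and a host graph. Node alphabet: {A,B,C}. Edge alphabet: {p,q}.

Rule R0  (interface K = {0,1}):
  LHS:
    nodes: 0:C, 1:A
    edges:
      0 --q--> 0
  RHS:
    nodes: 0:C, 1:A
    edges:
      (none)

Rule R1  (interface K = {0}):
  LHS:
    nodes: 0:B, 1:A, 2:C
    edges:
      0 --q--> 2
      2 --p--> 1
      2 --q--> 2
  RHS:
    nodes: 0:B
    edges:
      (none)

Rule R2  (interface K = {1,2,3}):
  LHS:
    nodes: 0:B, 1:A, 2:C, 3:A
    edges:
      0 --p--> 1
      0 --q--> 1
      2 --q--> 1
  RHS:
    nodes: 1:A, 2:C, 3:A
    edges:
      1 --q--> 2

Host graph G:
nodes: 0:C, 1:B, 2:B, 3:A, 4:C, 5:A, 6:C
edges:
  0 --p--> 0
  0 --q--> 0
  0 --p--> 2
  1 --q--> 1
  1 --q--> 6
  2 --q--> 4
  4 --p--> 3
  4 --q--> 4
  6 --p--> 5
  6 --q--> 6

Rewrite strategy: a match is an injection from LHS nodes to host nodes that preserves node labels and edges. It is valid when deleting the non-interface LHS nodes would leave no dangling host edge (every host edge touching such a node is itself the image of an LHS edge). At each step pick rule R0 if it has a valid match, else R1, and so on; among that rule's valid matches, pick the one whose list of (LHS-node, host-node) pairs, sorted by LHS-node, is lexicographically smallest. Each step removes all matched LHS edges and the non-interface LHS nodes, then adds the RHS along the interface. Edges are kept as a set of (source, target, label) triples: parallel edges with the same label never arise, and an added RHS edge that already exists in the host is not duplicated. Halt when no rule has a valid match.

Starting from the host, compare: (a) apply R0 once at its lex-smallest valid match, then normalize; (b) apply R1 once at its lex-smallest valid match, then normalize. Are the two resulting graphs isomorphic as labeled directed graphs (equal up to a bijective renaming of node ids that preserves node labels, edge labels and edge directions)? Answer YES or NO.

branch R0-first: apply at {0↦0, 1↦3} → |E|=9, then 2 more step(s) → NF |V|=7 |E|=7 V={0:C, 1:B, 2:B, 3:A, 4:C, 5:A, 6:C} E=0-p->0 0-p->2 1-q->1 1-q->6 2-q->4 4-p->3 6-p->5
branch R1-first: apply at {0↦1, 1↦5, 2↦6} → |E|=7, then 2 more step(s) → NF |V|=5 |E|=5 V={0:C, 1:B, 2:B, 3:A, 4:C} E=0-p->0 0-p->2 1-q->1 2-q->4 4-p->3
graphs not isomorphic

Answer: NO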